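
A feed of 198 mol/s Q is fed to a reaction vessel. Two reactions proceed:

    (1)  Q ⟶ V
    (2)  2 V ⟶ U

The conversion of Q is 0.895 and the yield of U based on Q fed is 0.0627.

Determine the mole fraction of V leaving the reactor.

Conversion of Q: Q consumed = 1ξ₁ = 0.895 × 198 → ξ₁ = 177.2 mol/s.
Yield of U: 1ξ₂ / 198 = 0.0627 → ξ₂ = 12.41 mol/s.
Outlet amounts (n = n₀ + Σ ν·ξ):
  Q: 198 − 1(177.2) = 20.79
  V: 0 + 1(177.2) − 2(12.41) = 152.4
  U: 0 + 1(12.41) = 12.41
Total out = 185.6 mol/s; y_V = 152.4 / 185.6 = 0.8211.

0.821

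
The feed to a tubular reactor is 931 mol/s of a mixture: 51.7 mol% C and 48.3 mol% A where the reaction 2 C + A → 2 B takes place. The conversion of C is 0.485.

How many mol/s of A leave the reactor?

333 mol/s

C reacted = 0.485 × 481.3 = 233.4 mol/s; ν_C = −2, so ξ = 233.4/2 = 116.7 mol/s.
Outlet amounts (n = n₀ + ν ξ):
  C: 481.3 − 2(116.7) = 247.9
  A: 449.7 − 1(116.7) = 333
  B: 0 + 2(116.7) = 233.4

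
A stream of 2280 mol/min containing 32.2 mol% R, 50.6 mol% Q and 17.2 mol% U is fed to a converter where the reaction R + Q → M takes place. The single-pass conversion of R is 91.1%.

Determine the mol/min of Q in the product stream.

R reacted = 0.911 × 734.2 = 668.8 mol/min; ν_R = −1, so ξ = 668.8/1 = 668.8 mol/min.
Outlet amounts (n = n₀ + ν ξ):
  R: 734.2 − 1(668.8) = 65.34
  Q: 1154 − 1(668.8) = 484.9
  M: 0 + 1(668.8) = 668.8
  U: 392.2 (inert)

485 mol/min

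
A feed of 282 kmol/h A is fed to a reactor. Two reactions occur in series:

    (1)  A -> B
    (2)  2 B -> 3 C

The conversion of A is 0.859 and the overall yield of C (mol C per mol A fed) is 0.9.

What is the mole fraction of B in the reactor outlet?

0.199

Conversion of A: A consumed = 1ξ₁ = 0.859 × 282 → ξ₁ = 242.2 kmol/h.
Yield of C: 3ξ₂ / 282 = 0.9 → ξ₂ = 84.6 kmol/h.
Outlet amounts (n = n₀ + Σ ν·ξ):
  A: 282 − 1(242.2) = 39.76
  B: 0 + 1(242.2) − 2(84.6) = 73.04
  C: 0 + 3(84.6) = 253.8
Total out = 366.6 kmol/h; y_B = 73.04 / 366.6 = 0.1992.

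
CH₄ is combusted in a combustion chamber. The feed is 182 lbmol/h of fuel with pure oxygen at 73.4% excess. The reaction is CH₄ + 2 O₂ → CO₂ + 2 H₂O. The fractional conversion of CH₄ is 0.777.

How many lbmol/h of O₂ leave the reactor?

Stoichiometric O₂ = 2 × 182 = 364 lbmol/h; O₂ fed = 364 × 1.734 = 631.2 lbmol/h.
Fuel reacted = 0.777 × 182 → ξ = 141.4 lbmol/h.
Outlet (n = n₀ + ν ξ):
  CH₄: 182 − 1(141.4) = 40.59
  O₂: 631.2 − 2(141.4) = 348.3
  CO₂: 0 + 1(141.4) = 141.4
  H₂O: 0 + 2(141.4) = 282.8

348 lbmol/h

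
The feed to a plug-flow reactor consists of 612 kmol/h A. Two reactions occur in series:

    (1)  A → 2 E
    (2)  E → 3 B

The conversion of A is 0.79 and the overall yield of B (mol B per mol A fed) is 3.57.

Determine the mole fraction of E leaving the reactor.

0.0935

Conversion of A: A consumed = 1ξ₁ = 0.79 × 612 → ξ₁ = 483.5 kmol/h.
Yield of B: 3ξ₂ / 612 = 3.57 → ξ₂ = 728.3 kmol/h.
Outlet amounts (n = n₀ + Σ ν·ξ):
  A: 612 − 1(483.5) = 128.5
  E: 0 + 2(483.5) − 1(728.3) = 238.7
  B: 0 + 3(728.3) = 2185
Total out = 2552 kmol/h; y_E = 238.7 / 2552 = 0.09353.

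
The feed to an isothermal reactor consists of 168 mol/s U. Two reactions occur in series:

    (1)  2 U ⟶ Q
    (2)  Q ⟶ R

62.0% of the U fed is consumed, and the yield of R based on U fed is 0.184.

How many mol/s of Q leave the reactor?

Conversion of U: U consumed = 2ξ₁ = 0.62 × 168 → ξ₁ = 52.08 mol/s.
Yield of R: 1ξ₂ / 168 = 0.184 → ξ₂ = 30.91 mol/s.
Outlet amounts (n = n₀ + Σ ν·ξ):
  U: 168 − 2(52.08) = 63.84
  Q: 0 + 1(52.08) − 1(30.91) = 21.17
  R: 0 + 1(30.91) = 30.91

21.2 mol/s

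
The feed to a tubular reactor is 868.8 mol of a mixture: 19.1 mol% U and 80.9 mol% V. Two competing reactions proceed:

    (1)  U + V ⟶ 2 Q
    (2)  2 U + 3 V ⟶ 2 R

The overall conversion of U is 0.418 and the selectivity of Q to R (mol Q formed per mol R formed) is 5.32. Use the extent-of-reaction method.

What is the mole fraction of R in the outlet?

Conversion of U: U consumed = 0.418 × 165.9 = 69.36 mol = 1ξ₁ + 2ξ₂.
Selectivity: 2ξ₁ / (2ξ₂) = 5.32 → ξ₁ = 5.32 ξ₂.
Substitute: (1·5.32 + 2) ξ₂ = 69.36 → ξ₂ = 9.476 mol, ξ₁ = 50.41 mol.
Outlet amounts (n = n₀ + Σ ν·ξ):
  U: 165.9 − 1(50.41) − 2(9.476) = 96.58
  V: 702.9 − 1(50.41) − 3(9.476) = 624
  Q: 0 + 2(50.41) = 100.8
  R: 0 + 2(9.476) = 18.95
Total out = 840.4 mol; y_R = 18.95 / 840.4 = 0.02255.

0.0226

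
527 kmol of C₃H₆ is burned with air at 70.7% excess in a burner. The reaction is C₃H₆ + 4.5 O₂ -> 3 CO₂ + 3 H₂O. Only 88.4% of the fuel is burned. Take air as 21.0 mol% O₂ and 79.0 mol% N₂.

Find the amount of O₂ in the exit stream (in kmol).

1950 kmol

Stoichiometric O₂ = 4.5 × 527 = 2372 kmol; O₂ fed = 2372 × 1.707 = 4048 kmol.
N₂ fed = 4048 × 79/21 = 15230 kmol.
Fuel reacted = 0.884 × 527 → ξ = 465.9 kmol.
Outlet (n = n₀ + ν ξ):
  C₃H₆: 527 − 1(465.9) = 61.13
  O₂: 4048 − 4.5(465.9) = 1952
  N₂: 15230 (inert)
  CO₂: 0 + 3(465.9) = 1398
  H₂O: 0 + 3(465.9) = 1398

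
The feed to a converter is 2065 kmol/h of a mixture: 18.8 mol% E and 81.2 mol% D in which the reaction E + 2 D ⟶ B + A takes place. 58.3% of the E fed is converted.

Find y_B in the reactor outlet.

0.123

E reacted = 0.583 × 388.2 = 226.3 kmol/h; ν_E = −1, so ξ = 226.3/1 = 226.3 kmol/h.
Outlet amounts (n = n₀ + ν ξ):
  E: 388.2 − 1(226.3) = 161.9
  D: 1677 − 2(226.3) = 1224
  B: 0 + 1(226.3) = 226.3
  A: 0 + 1(226.3) = 226.3
Total out = 1839 kmol/h; y_B = 226.3 / 1839 = 0.1231.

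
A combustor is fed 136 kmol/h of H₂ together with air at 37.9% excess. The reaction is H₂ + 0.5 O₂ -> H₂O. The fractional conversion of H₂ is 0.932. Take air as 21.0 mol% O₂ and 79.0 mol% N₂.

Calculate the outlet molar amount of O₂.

Stoichiometric O₂ = 0.5 × 136 = 68 kmol/h; O₂ fed = 68 × 1.379 = 93.77 kmol/h.
N₂ fed = 93.77 × 79/21 = 352.8 kmol/h.
Fuel reacted = 0.932 × 136 → ξ = 126.8 kmol/h.
Outlet (n = n₀ + ν ξ):
  H₂: 136 − 1(126.8) = 9.248
  O₂: 93.77 − 0.5(126.8) = 30.4
  N₂: 352.8 (inert)
  H₂O: 0 + 1(126.8) = 126.8

30.4 kmol/h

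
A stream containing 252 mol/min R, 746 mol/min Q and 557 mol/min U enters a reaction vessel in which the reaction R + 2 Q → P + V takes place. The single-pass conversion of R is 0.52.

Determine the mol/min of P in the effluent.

R reacted = 0.52 × 252 = 131 mol/min; ν_R = −1, so ξ = 131/1 = 131 mol/min.
Outlet amounts (n = n₀ + ν ξ):
  R: 252 − 1(131) = 121
  Q: 746 − 2(131) = 483.9
  P: 0 + 1(131) = 131
  V: 0 + 1(131) = 131
  U: 557 (inert)

131 mol/min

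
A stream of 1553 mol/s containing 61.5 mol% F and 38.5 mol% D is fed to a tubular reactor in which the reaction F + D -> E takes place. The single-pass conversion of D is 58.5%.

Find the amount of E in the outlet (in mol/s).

350 mol/s

D reacted = 0.585 × 597.9 = 349.8 mol/s; ν_D = −1, so ξ = 349.8/1 = 349.8 mol/s.
Outlet amounts (n = n₀ + ν ξ):
  F: 955.1 − 1(349.8) = 605.3
  D: 597.9 − 1(349.8) = 248.1
  E: 0 + 1(349.8) = 349.8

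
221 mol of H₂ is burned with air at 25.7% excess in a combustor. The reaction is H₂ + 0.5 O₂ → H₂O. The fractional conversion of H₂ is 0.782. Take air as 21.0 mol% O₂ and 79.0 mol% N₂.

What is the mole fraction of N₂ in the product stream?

Stoichiometric O₂ = 0.5 × 221 = 110.5 mol; O₂ fed = 110.5 × 1.257 = 138.9 mol.
N₂ fed = 138.9 × 79/21 = 522.5 mol.
Fuel reacted = 0.782 × 221 → ξ = 172.8 mol.
Outlet (n = n₀ + ν ξ):
  H₂: 221 − 1(172.8) = 48.18
  O₂: 138.9 − 0.5(172.8) = 52.49
  N₂: 522.5 (inert)
  H₂O: 0 + 1(172.8) = 172.8
Total out = 796 mol; y_N₂ = 522.5 / 796 = 0.6564.

0.656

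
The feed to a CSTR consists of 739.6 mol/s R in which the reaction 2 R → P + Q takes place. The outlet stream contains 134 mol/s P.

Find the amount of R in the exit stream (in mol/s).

472 mol/s

For P: n = n₀ + 1ξ → 134 = 0 + 1ξ, giving ξ = 134 mol/s.
Outlet amounts (n = n₀ + ν ξ):
  R: 739.6 − 2(134) = 471.6
  P: 0 + 1(134) = 134
  Q: 0 + 1(134) = 134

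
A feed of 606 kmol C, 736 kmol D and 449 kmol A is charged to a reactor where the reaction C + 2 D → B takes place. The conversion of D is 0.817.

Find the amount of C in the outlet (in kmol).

D reacted = 0.817 × 736 = 601.3 kmol; ν_D = −2, so ξ = 601.3/2 = 300.7 kmol.
Outlet amounts (n = n₀ + ν ξ):
  C: 606 − 1(300.7) = 305.3
  D: 736 − 2(300.7) = 134.7
  B: 0 + 1(300.7) = 300.7
  A: 449 (inert)

305 kmol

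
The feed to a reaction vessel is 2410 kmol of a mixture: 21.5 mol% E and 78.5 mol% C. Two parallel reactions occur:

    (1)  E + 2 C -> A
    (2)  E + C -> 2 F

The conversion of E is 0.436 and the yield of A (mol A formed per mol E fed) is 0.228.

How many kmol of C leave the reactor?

1550 kmol

Yield of A: 1ξ₁ / 518.1 = 0.228 → ξ₁ = 118.1 kmol.
Conversion of E: 1ξ₁ + 1ξ₂ = 0.436 × 518.1 = 225.9 → ξ₂ = 107.8 kmol.
Outlet amounts (n = n₀ + Σ ν·ξ):
  E: 518.1 − 1(118.1) − 1(107.8) = 292.2
  C: 1892 − 2(118.1) − 1(107.8) = 1548
  A: 0 + 1(118.1) = 118.1
  F: 0 + 2(107.8) = 215.6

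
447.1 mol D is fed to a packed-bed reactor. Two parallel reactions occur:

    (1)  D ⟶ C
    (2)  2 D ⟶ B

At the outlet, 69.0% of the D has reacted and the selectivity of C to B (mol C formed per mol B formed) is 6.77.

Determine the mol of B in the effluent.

Conversion of D: D consumed = 0.69 × 447.1 = 308.5 mol = 1ξ₁ + 2ξ₂.
Selectivity: 1ξ₁ / (1ξ₂) = 6.77 → ξ₁ = 6.77 ξ₂.
Substitute: (1·6.77 + 2) ξ₂ = 308.5 → ξ₂ = 35.18 mol, ξ₁ = 238.1 mol.
Outlet amounts (n = n₀ + Σ ν·ξ):
  D: 447.1 − 1(238.1) − 2(35.18) = 138.6
  C: 0 + 1(238.1) = 238.1
  B: 0 + 1(35.18) = 35.18

35.2 mol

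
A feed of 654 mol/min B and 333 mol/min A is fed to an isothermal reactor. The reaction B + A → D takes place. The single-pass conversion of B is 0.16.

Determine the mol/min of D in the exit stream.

105 mol/min

B reacted = 0.16 × 654 = 104.6 mol/min; ν_B = −1, so ξ = 104.6/1 = 104.6 mol/min.
Outlet amounts (n = n₀ + ν ξ):
  B: 654 − 1(104.6) = 549.4
  A: 333 − 1(104.6) = 228.4
  D: 0 + 1(104.6) = 104.6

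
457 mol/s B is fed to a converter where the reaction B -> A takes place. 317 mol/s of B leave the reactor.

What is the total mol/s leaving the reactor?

For B: n = n₀ − 1ξ → 317 = 457 − 1ξ, giving ξ = 140 mol/s.
Outlet amounts (n = n₀ + ν ξ):
  B: 457 − 1(140) = 317
  A: 0 + 1(140) = 140
Total out = 317 + 140 = 457 mol/s.

457 mol/s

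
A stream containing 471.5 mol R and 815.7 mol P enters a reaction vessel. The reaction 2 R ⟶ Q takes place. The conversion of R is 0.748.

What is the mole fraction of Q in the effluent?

0.159

R reacted = 0.748 × 471.5 = 352.7 mol; ν_R = −2, so ξ = 352.7/2 = 176.3 mol.
Outlet amounts (n = n₀ + ν ξ):
  R: 471.5 − 2(176.3) = 118.8
  Q: 0 + 1(176.3) = 176.3
  P: 815.7 (inert)
Total out = 1111 mol; y_Q = 176.3 / 1111 = 0.1587.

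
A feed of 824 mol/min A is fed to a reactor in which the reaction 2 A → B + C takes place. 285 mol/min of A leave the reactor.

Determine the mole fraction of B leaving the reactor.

For A: n = n₀ − 2ξ → 285 = 824 − 2ξ, giving ξ = 269.5 mol/min.
Outlet amounts (n = n₀ + ν ξ):
  A: 824 − 2(269.5) = 285
  B: 0 + 1(269.5) = 269.5
  C: 0 + 1(269.5) = 269.5
Total out = 824 mol/min; y_B = 269.5 / 824 = 0.3271.

0.327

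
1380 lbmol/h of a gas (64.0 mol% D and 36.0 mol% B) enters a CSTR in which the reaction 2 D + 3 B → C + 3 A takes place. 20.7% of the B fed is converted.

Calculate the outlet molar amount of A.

B reacted = 0.207 × 496.8 = 102.8 lbmol/h; ν_B = −3, so ξ = 102.8/3 = 34.28 lbmol/h.
Outlet amounts (n = n₀ + ν ξ):
  D: 883.2 − 2(34.28) = 814.6
  B: 496.8 − 3(34.28) = 394
  C: 0 + 1(34.28) = 34.28
  A: 0 + 3(34.28) = 102.8

103 lbmol/h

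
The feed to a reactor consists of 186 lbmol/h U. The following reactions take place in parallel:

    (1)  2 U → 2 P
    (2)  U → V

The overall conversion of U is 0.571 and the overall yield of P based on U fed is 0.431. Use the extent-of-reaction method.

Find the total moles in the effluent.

Yield of P: 2ξ₁ / 186 = 0.431 → ξ₁ = 40.08 lbmol/h.
Conversion of U: 2ξ₁ + 1ξ₂ = 0.571 × 186 = 106.2 → ξ₂ = 26.04 lbmol/h.
Outlet amounts (n = n₀ + Σ ν·ξ):
  U: 186 − 2(40.08) − 1(26.04) = 79.79
  P: 0 + 2(40.08) = 80.17
  V: 0 + 1(26.04) = 26.04
Total out = 79.79 + 80.17 + 26.04 = 186 lbmol/h.

186 lbmol/h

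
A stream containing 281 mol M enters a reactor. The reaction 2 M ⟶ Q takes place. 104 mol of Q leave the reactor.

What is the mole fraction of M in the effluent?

0.412

For Q: n = n₀ + 1ξ → 104 = 0 + 1ξ, giving ξ = 104 mol.
Outlet amounts (n = n₀ + ν ξ):
  M: 281 − 2(104) = 73
  Q: 0 + 1(104) = 104
Total out = 177 mol; y_M = 73 / 177 = 0.4124.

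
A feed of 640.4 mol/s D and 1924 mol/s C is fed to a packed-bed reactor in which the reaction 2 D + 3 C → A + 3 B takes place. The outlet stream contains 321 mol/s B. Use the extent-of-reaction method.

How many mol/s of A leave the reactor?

107 mol/s

For B: n = n₀ + 3ξ → 321 = 0 + 3ξ, giving ξ = 107 mol/s.
Outlet amounts (n = n₀ + ν ξ):
  D: 640.4 − 2(107) = 426.4
  C: 1924 − 3(107) = 1603
  A: 0 + 1(107) = 107
  B: 0 + 3(107) = 321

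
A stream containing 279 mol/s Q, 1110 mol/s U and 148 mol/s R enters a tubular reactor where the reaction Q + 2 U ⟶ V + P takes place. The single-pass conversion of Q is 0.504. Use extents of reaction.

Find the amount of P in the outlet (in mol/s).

Q reacted = 0.504 × 279 = 140.6 mol/s; ν_Q = −1, so ξ = 140.6/1 = 140.6 mol/s.
Outlet amounts (n = n₀ + ν ξ):
  Q: 279 − 1(140.6) = 138.4
  U: 1110 − 2(140.6) = 828.8
  V: 0 + 1(140.6) = 140.6
  P: 0 + 1(140.6) = 140.6
  R: 148 (inert)

141 mol/s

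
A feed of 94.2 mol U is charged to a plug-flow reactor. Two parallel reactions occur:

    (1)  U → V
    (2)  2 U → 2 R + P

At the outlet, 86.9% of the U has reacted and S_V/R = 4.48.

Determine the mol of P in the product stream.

7.47 mol

Conversion of U: U consumed = 0.869 × 94.2 = 81.86 mol = 1ξ₁ + 2ξ₂.
Selectivity: 1ξ₁ / (2ξ₂) = 4.48 → ξ₁ = 8.96 ξ₂.
Substitute: (1·8.96 + 2) ξ₂ = 81.86 → ξ₂ = 7.469 mol, ξ₁ = 66.92 mol.
Outlet amounts (n = n₀ + Σ ν·ξ):
  U: 94.2 − 1(66.92) − 2(7.469) = 12.34
  V: 0 + 1(66.92) = 66.92
  R: 0 + 2(7.469) = 14.94
  P: 0 + 1(7.469) = 7.469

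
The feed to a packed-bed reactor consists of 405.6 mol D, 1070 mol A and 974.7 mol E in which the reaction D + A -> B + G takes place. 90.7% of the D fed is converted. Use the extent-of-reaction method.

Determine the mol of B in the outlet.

D reacted = 0.907 × 405.6 = 367.9 mol; ν_D = −1, so ξ = 367.9/1 = 367.9 mol.
Outlet amounts (n = n₀ + ν ξ):
  D: 405.6 − 1(367.9) = 37.72
  A: 1070 − 1(367.9) = 702.1
  B: 0 + 1(367.9) = 367.9
  G: 0 + 1(367.9) = 367.9
  E: 974.7 (inert)

368 mol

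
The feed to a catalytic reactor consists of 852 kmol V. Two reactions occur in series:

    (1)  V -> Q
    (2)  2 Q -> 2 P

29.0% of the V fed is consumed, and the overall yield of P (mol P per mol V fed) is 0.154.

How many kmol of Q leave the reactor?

116 kmol

Conversion of V: V consumed = 1ξ₁ = 0.29 × 852 → ξ₁ = 247.1 kmol.
Yield of P: 2ξ₂ / 852 = 0.154 → ξ₂ = 65.6 kmol.
Outlet amounts (n = n₀ + Σ ν·ξ):
  V: 852 − 1(247.1) = 604.9
  Q: 0 + 1(247.1) − 2(65.6) = 115.9
  P: 0 + 2(65.6) = 131.2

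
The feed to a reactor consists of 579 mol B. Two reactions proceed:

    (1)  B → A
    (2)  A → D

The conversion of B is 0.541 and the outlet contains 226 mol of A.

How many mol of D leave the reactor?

87.2 mol

Conversion of B: B consumed = 1ξ₁ = 0.541 × 579 → ξ₁ = 313.2 mol.
A balance: n_A = 0 + 1ξ₁ − 1ξ₂ = 226 → ξ₂ = (1·313.2 − 226)/1 = 87.24 mol.
Outlet amounts (n = n₀ + Σ ν·ξ):
  B: 579 − 1(313.2) = 265.8
  A: 0 + 1(313.2) − 1(87.24) = 226
  D: 0 + 1(87.24) = 87.24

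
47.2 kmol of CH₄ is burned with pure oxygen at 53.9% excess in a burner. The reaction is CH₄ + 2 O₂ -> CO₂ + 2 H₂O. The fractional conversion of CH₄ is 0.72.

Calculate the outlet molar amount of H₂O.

Stoichiometric O₂ = 2 × 47.2 = 94.4 kmol; O₂ fed = 94.4 × 1.539 = 145.3 kmol.
Fuel reacted = 0.72 × 47.2 → ξ = 33.98 kmol.
Outlet (n = n₀ + ν ξ):
  CH₄: 47.2 − 1(33.98) = 13.22
  O₂: 145.3 − 2(33.98) = 77.31
  CO₂: 0 + 1(33.98) = 33.98
  H₂O: 0 + 2(33.98) = 67.97

68 kmol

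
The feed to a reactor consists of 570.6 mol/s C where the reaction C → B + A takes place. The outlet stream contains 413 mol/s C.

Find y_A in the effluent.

0.216

For C: n = n₀ − 1ξ → 413 = 570.6 − 1ξ, giving ξ = 157.6 mol/s.
Outlet amounts (n = n₀ + ν ξ):
  C: 570.6 − 1(157.6) = 413
  B: 0 + 1(157.6) = 157.6
  A: 0 + 1(157.6) = 157.6
Total out = 728.2 mol/s; y_A = 157.6 / 728.2 = 0.2164.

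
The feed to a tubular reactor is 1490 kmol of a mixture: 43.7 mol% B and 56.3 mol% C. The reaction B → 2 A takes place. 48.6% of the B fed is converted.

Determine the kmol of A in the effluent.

633 kmol

B reacted = 0.486 × 651.1 = 316.4 kmol; ν_B = −1, so ξ = 316.4/1 = 316.4 kmol.
Outlet amounts (n = n₀ + ν ξ):
  B: 651.1 − 1(316.4) = 334.7
  A: 0 + 2(316.4) = 632.9
  C: 838.9 (inert)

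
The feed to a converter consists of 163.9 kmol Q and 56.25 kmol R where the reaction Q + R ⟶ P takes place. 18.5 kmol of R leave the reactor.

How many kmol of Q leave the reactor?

For R: n = n₀ − 1ξ → 18.5 = 56.25 − 1ξ, giving ξ = 37.75 kmol.
Outlet amounts (n = n₀ + ν ξ):
  Q: 163.9 − 1(37.75) = 126.2
  R: 56.25 − 1(37.75) = 18.5
  P: 0 + 1(37.75) = 37.75

126 kmol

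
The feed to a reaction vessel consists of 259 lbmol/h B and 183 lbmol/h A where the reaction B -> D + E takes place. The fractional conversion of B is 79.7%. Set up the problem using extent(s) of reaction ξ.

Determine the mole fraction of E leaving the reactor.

B reacted = 0.797 × 259 = 206.4 lbmol/h; ν_B = −1, so ξ = 206.4/1 = 206.4 lbmol/h.
Outlet amounts (n = n₀ + ν ξ):
  B: 259 − 1(206.4) = 52.58
  D: 0 + 1(206.4) = 206.4
  E: 0 + 1(206.4) = 206.4
  A: 183 (inert)
Total out = 648.4 lbmol/h; y_E = 206.4 / 648.4 = 0.3183.

0.318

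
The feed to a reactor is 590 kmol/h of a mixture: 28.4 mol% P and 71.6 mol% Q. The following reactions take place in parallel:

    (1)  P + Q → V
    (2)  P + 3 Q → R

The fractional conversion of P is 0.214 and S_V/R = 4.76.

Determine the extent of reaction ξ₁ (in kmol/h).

ξ₁ = 29.6 kmol/h

Conversion of P: P consumed = 0.214 × 167.6 = 35.86 kmol/h = 1ξ₁ + 1ξ₂.
Selectivity: 1ξ₁ / (1ξ₂) = 4.76 → ξ₁ = 4.76 ξ₂.
Substitute: (1·4.76 + 1) ξ₂ = 35.86 → ξ₂ = 6.225 kmol/h, ξ₁ = 29.63 kmol/h.
Outlet amounts (n = n₀ + Σ ν·ξ):
  P: 167.6 − 1(29.63) − 1(6.225) = 131.7
  Q: 422.4 − 1(29.63) − 3(6.225) = 374.1
  V: 0 + 1(29.63) = 29.63
  R: 0 + 1(6.225) = 6.225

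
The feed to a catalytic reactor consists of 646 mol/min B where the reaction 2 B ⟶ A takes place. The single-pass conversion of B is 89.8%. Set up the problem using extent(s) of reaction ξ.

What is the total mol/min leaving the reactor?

356 mol/min

B reacted = 0.898 × 646 = 580.1 mol/min; ν_B = −2, so ξ = 580.1/2 = 290.1 mol/min.
Outlet amounts (n = n₀ + ν ξ):
  B: 646 − 2(290.1) = 65.89
  A: 0 + 1(290.1) = 290.1
Total out = 65.89 + 290.1 = 355.9 mol/min.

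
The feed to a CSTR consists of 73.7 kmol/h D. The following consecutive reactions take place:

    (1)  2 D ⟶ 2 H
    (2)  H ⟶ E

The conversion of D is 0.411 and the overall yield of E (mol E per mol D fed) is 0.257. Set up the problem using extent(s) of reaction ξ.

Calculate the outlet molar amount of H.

Conversion of D: D consumed = 2ξ₁ = 0.411 × 73.7 → ξ₁ = 15.15 kmol/h.
Yield of E: 1ξ₂ / 73.7 = 0.257 → ξ₂ = 18.94 kmol/h.
Outlet amounts (n = n₀ + Σ ν·ξ):
  D: 73.7 − 2(15.15) = 43.41
  H: 0 + 2(15.15) − 1(18.94) = 11.35
  E: 0 + 1(18.94) = 18.94

11.3 kmol/h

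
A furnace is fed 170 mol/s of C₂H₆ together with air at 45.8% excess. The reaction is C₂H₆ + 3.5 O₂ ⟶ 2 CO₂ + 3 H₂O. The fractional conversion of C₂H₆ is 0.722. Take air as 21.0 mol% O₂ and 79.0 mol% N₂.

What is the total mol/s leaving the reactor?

Stoichiometric O₂ = 3.5 × 170 = 595 mol/s; O₂ fed = 595 × 1.458 = 867.5 mol/s.
N₂ fed = 867.5 × 79/21 = 3263 mol/s.
Fuel reacted = 0.722 × 170 → ξ = 122.7 mol/s.
Outlet (n = n₀ + ν ξ):
  C₂H₆: 170 − 1(122.7) = 47.26
  O₂: 867.5 − 3.5(122.7) = 437.9
  N₂: 3263 (inert)
  CO₂: 0 + 2(122.7) = 245.5
  H₂O: 0 + 3(122.7) = 368.2
Total out = 47.26 + 437.9 + 3263 + 245.5 + 368.2 = 4362 mol/s.

4360 mol/s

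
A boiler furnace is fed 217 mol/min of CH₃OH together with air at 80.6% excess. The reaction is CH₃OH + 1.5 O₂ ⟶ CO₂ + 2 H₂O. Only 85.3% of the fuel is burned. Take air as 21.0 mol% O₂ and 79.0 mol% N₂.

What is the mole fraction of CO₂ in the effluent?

Stoichiometric O₂ = 1.5 × 217 = 325.5 mol/min; O₂ fed = 325.5 × 1.806 = 587.9 mol/min.
N₂ fed = 587.9 × 79/21 = 2211 mol/min.
Fuel reacted = 0.853 × 217 → ξ = 185.1 mol/min.
Outlet (n = n₀ + ν ξ):
  CH₃OH: 217 − 1(185.1) = 31.9
  O₂: 587.9 − 1.5(185.1) = 310.2
  N₂: 2211 (inert)
  CO₂: 0 + 1(185.1) = 185.1
  H₂O: 0 + 2(185.1) = 370.2
Total out = 3109 mol/min; y_CO₂ = 185.1 / 3109 = 0.05954.

0.0595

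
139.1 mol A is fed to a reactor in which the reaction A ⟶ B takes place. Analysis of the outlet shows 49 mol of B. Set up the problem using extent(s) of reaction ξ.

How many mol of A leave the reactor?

90.1 mol

For B: n = n₀ + 1ξ → 49 = 0 + 1ξ, giving ξ = 49 mol.
Outlet amounts (n = n₀ + ν ξ):
  A: 139.1 − 1(49) = 90.1
  B: 0 + 1(49) = 49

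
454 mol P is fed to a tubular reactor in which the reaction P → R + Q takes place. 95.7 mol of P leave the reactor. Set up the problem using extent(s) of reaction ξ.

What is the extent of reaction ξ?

ξ = 358 mol

For P: n = n₀ − 1ξ → 95.7 = 454 − 1ξ, giving ξ = 358.3 mol.
Outlet amounts (n = n₀ + ν ξ):
  P: 454 − 1(358.3) = 95.7
  R: 0 + 1(358.3) = 358.3
  Q: 0 + 1(358.3) = 358.3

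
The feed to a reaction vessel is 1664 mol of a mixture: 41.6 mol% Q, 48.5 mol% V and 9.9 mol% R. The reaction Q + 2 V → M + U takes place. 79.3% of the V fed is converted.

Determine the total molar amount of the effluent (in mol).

1340 mol

V reacted = 0.793 × 807 = 640 mol; ν_V = −2, so ξ = 640/2 = 320 mol.
Outlet amounts (n = n₀ + ν ξ):
  Q: 692.2 − 1(320) = 372.2
  V: 807 − 2(320) = 167.1
  M: 0 + 1(320) = 320
  U: 0 + 1(320) = 320
  R: 164.7 (inert)
Total out = 372.2 + 167.1 + 320 + 320 + 164.7 = 1344 mol.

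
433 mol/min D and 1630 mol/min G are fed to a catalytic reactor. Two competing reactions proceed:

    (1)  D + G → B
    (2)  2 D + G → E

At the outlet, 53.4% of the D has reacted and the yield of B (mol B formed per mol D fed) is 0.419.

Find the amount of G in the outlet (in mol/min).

1420 mol/min

Yield of B: 1ξ₁ / 433 = 0.419 → ξ₁ = 181.4 mol/min.
Conversion of D: 1ξ₁ + 2ξ₂ = 0.534 × 433 = 231.2 → ξ₂ = 24.9 mol/min.
Outlet amounts (n = n₀ + Σ ν·ξ):
  D: 433 − 1(181.4) − 2(24.9) = 201.8
  G: 1630 − 1(181.4) − 1(24.9) = 1424
  B: 0 + 1(181.4) = 181.4
  E: 0 + 1(24.9) = 24.9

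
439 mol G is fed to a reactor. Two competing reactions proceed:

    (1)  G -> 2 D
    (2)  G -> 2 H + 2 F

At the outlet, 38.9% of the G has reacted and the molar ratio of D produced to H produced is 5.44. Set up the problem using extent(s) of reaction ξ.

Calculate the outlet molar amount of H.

Conversion of G: G consumed = 0.389 × 439 = 170.8 mol = 1ξ₁ + 1ξ₂.
Selectivity: 2ξ₁ / (2ξ₂) = 5.44 → ξ₁ = 5.44 ξ₂.
Substitute: (1·5.44 + 1) ξ₂ = 170.8 → ξ₂ = 26.52 mol, ξ₁ = 144.3 mol.
Outlet amounts (n = n₀ + Σ ν·ξ):
  G: 439 − 1(144.3) − 1(26.52) = 268.2
  D: 0 + 2(144.3) = 288.5
  H: 0 + 2(26.52) = 53.03
  F: 0 + 2(26.52) = 53.03

53 mol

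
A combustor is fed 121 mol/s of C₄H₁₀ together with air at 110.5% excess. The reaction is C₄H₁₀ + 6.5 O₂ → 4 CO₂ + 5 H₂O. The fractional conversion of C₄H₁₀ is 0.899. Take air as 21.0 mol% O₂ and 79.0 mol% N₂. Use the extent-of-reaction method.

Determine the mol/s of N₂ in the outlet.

6230 mol/s

Stoichiometric O₂ = 6.5 × 121 = 786.5 mol/s; O₂ fed = 786.5 × 2.105 = 1656 mol/s.
N₂ fed = 1656 × 79/21 = 6228 mol/s.
Fuel reacted = 0.899 × 121 → ξ = 108.8 mol/s.
Outlet (n = n₀ + ν ξ):
  C₄H₁₀: 121 − 1(108.8) = 12.22
  O₂: 1656 − 6.5(108.8) = 948.5
  N₂: 6228 (inert)
  CO₂: 0 + 4(108.8) = 435.1
  H₂O: 0 + 5(108.8) = 543.9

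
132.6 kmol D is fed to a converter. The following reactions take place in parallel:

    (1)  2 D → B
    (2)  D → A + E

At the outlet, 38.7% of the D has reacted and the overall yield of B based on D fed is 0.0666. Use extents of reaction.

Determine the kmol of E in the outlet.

Yield of B: 1ξ₁ / 132.6 = 0.0666 → ξ₁ = 8.831 kmol.
Conversion of D: 2ξ₁ + 1ξ₂ = 0.387 × 132.6 = 51.32 → ξ₂ = 33.65 kmol.
Outlet amounts (n = n₀ + Σ ν·ξ):
  D: 132.6 − 2(8.831) − 1(33.65) = 81.28
  B: 0 + 1(8.831) = 8.831
  A: 0 + 1(33.65) = 33.65
  E: 0 + 1(33.65) = 33.65

33.7 kmol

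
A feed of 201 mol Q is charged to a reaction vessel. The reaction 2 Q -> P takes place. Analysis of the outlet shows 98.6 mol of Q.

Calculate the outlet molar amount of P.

For Q: n = n₀ − 2ξ → 98.6 = 201 − 2ξ, giving ξ = 51.2 mol.
Outlet amounts (n = n₀ + ν ξ):
  Q: 201 − 2(51.2) = 98.6
  P: 0 + 1(51.2) = 51.2

51.2 mol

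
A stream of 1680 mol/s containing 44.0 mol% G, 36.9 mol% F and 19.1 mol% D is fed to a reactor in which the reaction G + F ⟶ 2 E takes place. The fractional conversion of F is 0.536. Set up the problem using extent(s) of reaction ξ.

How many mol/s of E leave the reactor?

F reacted = 0.536 × 619.9 = 332.3 mol/s; ν_F = −1, so ξ = 332.3/1 = 332.3 mol/s.
Outlet amounts (n = n₀ + ν ξ):
  G: 739.2 − 1(332.3) = 406.9
  F: 619.9 − 1(332.3) = 287.6
  E: 0 + 2(332.3) = 664.6
  D: 320.9 (inert)

665 mol/s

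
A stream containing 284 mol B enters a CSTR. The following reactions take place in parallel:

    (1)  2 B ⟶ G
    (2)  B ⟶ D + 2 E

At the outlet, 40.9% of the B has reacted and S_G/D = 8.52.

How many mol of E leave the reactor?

Conversion of B: B consumed = 0.409 × 284 = 116.2 mol = 2ξ₁ + 1ξ₂.
Selectivity: 1ξ₁ / (1ξ₂) = 8.52 → ξ₁ = 8.52 ξ₂.
Substitute: (2·8.52 + 1) ξ₂ = 116.2 → ξ₂ = 6.439 mol, ξ₁ = 54.86 mol.
Outlet amounts (n = n₀ + Σ ν·ξ):
  B: 284 − 2(54.86) − 1(6.439) = 167.8
  G: 0 + 1(54.86) = 54.86
  D: 0 + 1(6.439) = 6.439
  E: 0 + 2(6.439) = 12.88

12.9 mol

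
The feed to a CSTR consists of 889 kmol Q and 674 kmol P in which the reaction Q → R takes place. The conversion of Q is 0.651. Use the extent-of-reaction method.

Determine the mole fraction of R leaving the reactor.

0.37

Q reacted = 0.651 × 889 = 578.7 kmol; ν_Q = −1, so ξ = 578.7/1 = 578.7 kmol.
Outlet amounts (n = n₀ + ν ξ):
  Q: 889 − 1(578.7) = 310.3
  R: 0 + 1(578.7) = 578.7
  P: 674 (inert)
Total out = 1563 kmol; y_R = 578.7 / 1563 = 0.3703.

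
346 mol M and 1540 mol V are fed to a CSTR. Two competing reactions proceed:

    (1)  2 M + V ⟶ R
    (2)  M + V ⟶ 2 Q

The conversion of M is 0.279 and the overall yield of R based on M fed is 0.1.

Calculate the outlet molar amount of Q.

54.7 mol

Yield of R: 1ξ₁ / 346 = 0.1 → ξ₁ = 34.6 mol.
Conversion of M: 2ξ₁ + 1ξ₂ = 0.279 × 346 = 96.53 → ξ₂ = 27.33 mol.
Outlet amounts (n = n₀ + Σ ν·ξ):
  M: 346 − 2(34.6) − 1(27.33) = 249.5
  V: 1540 − 1(34.6) − 1(27.33) = 1478
  R: 0 + 1(34.6) = 34.6
  Q: 0 + 2(27.33) = 54.67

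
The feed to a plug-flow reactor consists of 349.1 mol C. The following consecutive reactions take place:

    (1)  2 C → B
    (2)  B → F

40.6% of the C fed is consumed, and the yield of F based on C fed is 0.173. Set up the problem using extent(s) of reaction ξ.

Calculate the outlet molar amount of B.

10.5 mol

Conversion of C: C consumed = 2ξ₁ = 0.406 × 349.1 → ξ₁ = 70.87 mol.
Yield of F: 1ξ₂ / 349.1 = 0.173 → ξ₂ = 60.39 mol.
Outlet amounts (n = n₀ + Σ ν·ξ):
  C: 349.1 − 2(70.87) = 207.4
  B: 0 + 1(70.87) − 1(60.39) = 10.47
  F: 0 + 1(60.39) = 60.39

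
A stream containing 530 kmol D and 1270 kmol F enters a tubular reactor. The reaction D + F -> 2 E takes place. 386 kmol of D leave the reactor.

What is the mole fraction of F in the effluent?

For D: n = n₀ − 1ξ → 386 = 530 − 1ξ, giving ξ = 144 kmol.
Outlet amounts (n = n₀ + ν ξ):
  D: 530 − 1(144) = 386
  F: 1270 − 1(144) = 1126
  E: 0 + 2(144) = 288
Total out = 1800 kmol; y_F = 1126 / 1800 = 0.6256.

0.626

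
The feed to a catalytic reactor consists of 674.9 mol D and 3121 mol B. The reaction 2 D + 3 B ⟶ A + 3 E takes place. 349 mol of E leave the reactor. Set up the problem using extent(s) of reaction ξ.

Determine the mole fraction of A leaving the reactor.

For E: n = n₀ + 3ξ → 349 = 0 + 3ξ, giving ξ = 116.3 mol.
Outlet amounts (n = n₀ + ν ξ):
  D: 674.9 − 2(116.3) = 442.2
  B: 3121 − 3(116.3) = 2772
  A: 0 + 1(116.3) = 116.3
  E: 0 + 3(116.3) = 349
Total out = 3680 mol; y_A = 116.3 / 3680 = 0.03162.

0.0316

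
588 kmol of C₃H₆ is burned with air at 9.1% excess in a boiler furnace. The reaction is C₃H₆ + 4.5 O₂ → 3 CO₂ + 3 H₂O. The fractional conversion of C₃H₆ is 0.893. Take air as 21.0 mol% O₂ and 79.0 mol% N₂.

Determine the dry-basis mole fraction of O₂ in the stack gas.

Stoichiometric O₂ = 4.5 × 588 = 2646 kmol; O₂ fed = 2646 × 1.091 = 2887 kmol.
N₂ fed = 2887 × 79/21 = 10860 kmol.
Fuel reacted = 0.893 × 588 → ξ = 525.1 kmol.
Outlet (n = n₀ + ν ξ):
  C₃H₆: 588 − 1(525.1) = 62.92
  O₂: 2887 − 4.5(525.1) = 523.9
  N₂: 10860 (inert)
  CO₂: 0 + 3(525.1) = 1575
  H₂O: 0 + 3(525.1) = 1575
Dry total = 13020 kmol; y_O₂ (dry) = 523.9 / 13020 = 0.04023.

0.0402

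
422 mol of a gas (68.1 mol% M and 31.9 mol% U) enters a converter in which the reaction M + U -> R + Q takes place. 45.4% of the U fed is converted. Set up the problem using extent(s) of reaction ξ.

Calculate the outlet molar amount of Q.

61.1 mol

U reacted = 0.454 × 134.6 = 61.12 mol; ν_U = −1, so ξ = 61.12/1 = 61.12 mol.
Outlet amounts (n = n₀ + ν ξ):
  M: 287.4 − 1(61.12) = 226.3
  U: 134.6 − 1(61.12) = 73.5
  R: 0 + 1(61.12) = 61.12
  Q: 0 + 1(61.12) = 61.12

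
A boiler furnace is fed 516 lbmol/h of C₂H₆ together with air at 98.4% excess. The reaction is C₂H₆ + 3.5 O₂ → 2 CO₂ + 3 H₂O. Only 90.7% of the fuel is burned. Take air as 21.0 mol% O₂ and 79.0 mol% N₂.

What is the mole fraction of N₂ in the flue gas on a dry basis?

0.821

Stoichiometric O₂ = 3.5 × 516 = 1806 lbmol/h; O₂ fed = 1806 × 1.984 = 3583 lbmol/h.
N₂ fed = 3583 × 79/21 = 13480 lbmol/h.
Fuel reacted = 0.907 × 516 → ξ = 468 lbmol/h.
Outlet (n = n₀ + ν ξ):
  C₂H₆: 516 − 1(468) = 47.99
  O₂: 3583 − 3.5(468) = 1945
  N₂: 13480 (inert)
  CO₂: 0 + 2(468) = 936
  H₂O: 0 + 3(468) = 1404
Dry total = 16410 lbmol/h; y_N₂ (dry) = 13480 / 16410 = 0.8215.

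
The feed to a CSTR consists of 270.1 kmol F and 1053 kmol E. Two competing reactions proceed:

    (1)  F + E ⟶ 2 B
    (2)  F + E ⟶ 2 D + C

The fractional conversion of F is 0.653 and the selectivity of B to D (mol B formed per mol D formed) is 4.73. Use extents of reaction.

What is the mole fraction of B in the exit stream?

0.215

Conversion of F: F consumed = 0.653 × 270.1 = 176.4 kmol = 1ξ₁ + 1ξ₂.
Selectivity: 2ξ₁ / (2ξ₂) = 4.73 → ξ₁ = 4.73 ξ₂.
Substitute: (1·4.73 + 1) ξ₂ = 176.4 → ξ₂ = 30.78 kmol, ξ₁ = 145.6 kmol.
Outlet amounts (n = n₀ + Σ ν·ξ):
  F: 270.1 − 1(145.6) − 1(30.78) = 93.72
  E: 1053 − 1(145.6) − 1(30.78) = 876.6
  B: 0 + 2(145.6) = 291.2
  D: 0 + 2(30.78) = 61.56
  C: 0 + 1(30.78) = 30.78
Total out = 1354 kmol; y_B = 291.2 / 1354 = 0.2151.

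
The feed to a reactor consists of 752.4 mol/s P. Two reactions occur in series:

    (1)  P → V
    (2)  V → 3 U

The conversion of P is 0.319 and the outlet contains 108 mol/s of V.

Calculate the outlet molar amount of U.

396 mol/s

Conversion of P: P consumed = 1ξ₁ = 0.319 × 752.4 → ξ₁ = 240 mol/s.
V balance: n_V = 0 + 1ξ₁ − 1ξ₂ = 108 → ξ₂ = (1·240 − 108)/1 = 132 mol/s.
Outlet amounts (n = n₀ + Σ ν·ξ):
  P: 752.4 − 1(240) = 512.4
  V: 0 + 1(240) − 1(132) = 108
  U: 0 + 3(132) = 396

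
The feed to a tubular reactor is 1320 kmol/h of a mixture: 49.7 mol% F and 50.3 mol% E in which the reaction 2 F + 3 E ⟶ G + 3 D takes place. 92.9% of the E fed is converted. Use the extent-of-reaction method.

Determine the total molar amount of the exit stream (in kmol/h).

1110 kmol/h

E reacted = 0.929 × 664 = 616.8 kmol/h; ν_E = −3, so ξ = 616.8/3 = 205.6 kmol/h.
Outlet amounts (n = n₀ + ν ξ):
  F: 656 − 2(205.6) = 244.8
  E: 664 − 3(205.6) = 47.14
  G: 0 + 1(205.6) = 205.6
  D: 0 + 3(205.6) = 616.8
Total out = 244.8 + 47.14 + 205.6 + 616.8 = 1114 kmol/h.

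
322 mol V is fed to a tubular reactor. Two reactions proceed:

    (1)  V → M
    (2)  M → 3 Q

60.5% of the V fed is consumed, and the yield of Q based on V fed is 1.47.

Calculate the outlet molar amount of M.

Conversion of V: V consumed = 1ξ₁ = 0.605 × 322 → ξ₁ = 194.8 mol.
Yield of Q: 3ξ₂ / 322 = 1.47 → ξ₂ = 157.8 mol.
Outlet amounts (n = n₀ + Σ ν·ξ):
  V: 322 − 1(194.8) = 127.2
  M: 0 + 1(194.8) − 1(157.8) = 37.03
  Q: 0 + 3(157.8) = 473.3

37 mol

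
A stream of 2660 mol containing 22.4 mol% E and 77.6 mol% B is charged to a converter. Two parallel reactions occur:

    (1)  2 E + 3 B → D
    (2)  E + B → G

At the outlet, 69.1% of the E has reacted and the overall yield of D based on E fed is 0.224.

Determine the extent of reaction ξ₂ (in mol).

ξ₂ = 145 mol

Yield of D: 1ξ₁ / 595.8 = 0.224 → ξ₁ = 133.5 mol.
Conversion of E: 2ξ₁ + 1ξ₂ = 0.691 × 595.8 = 411.7 → ξ₂ = 144.8 mol.
Outlet amounts (n = n₀ + Σ ν·ξ):
  E: 595.8 − 2(133.5) − 1(144.8) = 184.1
  B: 2064 − 3(133.5) − 1(144.8) = 1519
  D: 0 + 1(133.5) = 133.5
  G: 0 + 1(144.8) = 144.8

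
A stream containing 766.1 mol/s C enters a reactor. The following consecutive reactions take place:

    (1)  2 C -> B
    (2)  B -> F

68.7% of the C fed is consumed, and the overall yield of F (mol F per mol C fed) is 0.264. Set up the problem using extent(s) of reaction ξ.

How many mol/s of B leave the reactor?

Conversion of C: C consumed = 2ξ₁ = 0.687 × 766.1 → ξ₁ = 263.2 mol/s.
Yield of F: 1ξ₂ / 766.1 = 0.264 → ξ₂ = 202.3 mol/s.
Outlet amounts (n = n₀ + Σ ν·ξ):
  C: 766.1 − 2(263.2) = 239.8
  B: 0 + 1(263.2) − 1(202.3) = 60.9
  F: 0 + 1(202.3) = 202.3

60.9 mol/s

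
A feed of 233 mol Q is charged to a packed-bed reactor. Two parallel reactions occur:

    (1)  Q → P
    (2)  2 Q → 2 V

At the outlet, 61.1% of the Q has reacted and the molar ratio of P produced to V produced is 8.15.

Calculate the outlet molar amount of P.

127 mol

Conversion of Q: Q consumed = 0.611 × 233 = 142.4 mol = 1ξ₁ + 2ξ₂.
Selectivity: 1ξ₁ / (2ξ₂) = 8.15 → ξ₁ = 16.3 ξ₂.
Substitute: (1·16.3 + 2) ξ₂ = 142.4 → ξ₂ = 7.779 mol, ξ₁ = 126.8 mol.
Outlet amounts (n = n₀ + Σ ν·ξ):
  Q: 233 − 1(126.8) − 2(7.779) = 90.64
  P: 0 + 1(126.8) = 126.8
  V: 0 + 2(7.779) = 15.56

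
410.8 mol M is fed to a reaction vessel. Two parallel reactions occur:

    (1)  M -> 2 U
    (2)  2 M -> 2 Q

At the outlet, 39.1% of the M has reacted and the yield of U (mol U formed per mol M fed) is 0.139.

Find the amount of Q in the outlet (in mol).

132 mol

Yield of U: 2ξ₁ / 410.8 = 0.139 → ξ₁ = 28.55 mol.
Conversion of M: 1ξ₁ + 2ξ₂ = 0.391 × 410.8 = 160.6 → ξ₂ = 66.04 mol.
Outlet amounts (n = n₀ + Σ ν·ξ):
  M: 410.8 − 1(28.55) − 2(66.04) = 250.2
  U: 0 + 2(28.55) = 57.1
  Q: 0 + 2(66.04) = 132.1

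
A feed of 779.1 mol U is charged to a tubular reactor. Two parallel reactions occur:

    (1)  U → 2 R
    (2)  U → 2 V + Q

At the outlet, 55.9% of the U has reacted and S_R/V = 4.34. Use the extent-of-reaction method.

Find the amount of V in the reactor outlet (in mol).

Conversion of U: U consumed = 0.559 × 779.1 = 435.5 mol = 1ξ₁ + 1ξ₂.
Selectivity: 2ξ₁ / (2ξ₂) = 4.34 → ξ₁ = 4.34 ξ₂.
Substitute: (1·4.34 + 1) ξ₂ = 435.5 → ξ₂ = 81.56 mol, ξ₁ = 354 mol.
Outlet amounts (n = n₀ + Σ ν·ξ):
  U: 779.1 − 1(354) − 1(81.56) = 343.6
  R: 0 + 2(354) = 707.9
  V: 0 + 2(81.56) = 163.1
  Q: 0 + 1(81.56) = 81.56

163 mol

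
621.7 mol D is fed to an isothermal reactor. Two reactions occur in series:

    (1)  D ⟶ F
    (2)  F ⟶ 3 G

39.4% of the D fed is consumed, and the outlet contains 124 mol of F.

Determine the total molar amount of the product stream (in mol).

864 mol

Conversion of D: D consumed = 1ξ₁ = 0.394 × 621.7 → ξ₁ = 244.9 mol.
F balance: n_F = 0 + 1ξ₁ − 1ξ₂ = 124 → ξ₂ = (1·244.9 − 124)/1 = 120.9 mol.
Outlet amounts (n = n₀ + Σ ν·ξ):
  D: 621.7 − 1(244.9) = 376.8
  F: 0 + 1(244.9) − 1(120.9) = 124
  G: 0 + 3(120.9) = 362.8
Total out = 376.8 + 124 + 362.8 = 863.6 mol.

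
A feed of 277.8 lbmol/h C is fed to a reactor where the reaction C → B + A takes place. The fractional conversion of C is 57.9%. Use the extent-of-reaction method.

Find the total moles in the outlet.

C reacted = 0.579 × 277.8 = 160.8 lbmol/h; ν_C = −1, so ξ = 160.8/1 = 160.8 lbmol/h.
Outlet amounts (n = n₀ + ν ξ):
  C: 277.8 − 1(160.8) = 117
  B: 0 + 1(160.8) = 160.8
  A: 0 + 1(160.8) = 160.8
Total out = 117 + 160.8 + 160.8 = 438.6 lbmol/h.

439 lbmol/h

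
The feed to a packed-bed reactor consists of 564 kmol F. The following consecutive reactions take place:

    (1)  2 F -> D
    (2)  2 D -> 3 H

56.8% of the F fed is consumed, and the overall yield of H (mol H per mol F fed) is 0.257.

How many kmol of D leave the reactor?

Conversion of F: F consumed = 2ξ₁ = 0.568 × 564 → ξ₁ = 160.2 kmol.
Yield of H: 3ξ₂ / 564 = 0.257 → ξ₂ = 48.32 kmol.
Outlet amounts (n = n₀ + Σ ν·ξ):
  F: 564 − 2(160.2) = 243.6
  D: 0 + 1(160.2) − 2(48.32) = 63.54
  H: 0 + 3(48.32) = 144.9

63.5 kmol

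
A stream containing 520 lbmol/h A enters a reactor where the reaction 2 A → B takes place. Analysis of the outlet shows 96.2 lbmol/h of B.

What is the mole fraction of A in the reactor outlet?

For B: n = n₀ + 1ξ → 96.2 = 0 + 1ξ, giving ξ = 96.2 lbmol/h.
Outlet amounts (n = n₀ + ν ξ):
  A: 520 − 2(96.2) = 327.6
  B: 0 + 1(96.2) = 96.2
Total out = 423.8 lbmol/h; y_A = 327.6 / 423.8 = 0.773.

0.773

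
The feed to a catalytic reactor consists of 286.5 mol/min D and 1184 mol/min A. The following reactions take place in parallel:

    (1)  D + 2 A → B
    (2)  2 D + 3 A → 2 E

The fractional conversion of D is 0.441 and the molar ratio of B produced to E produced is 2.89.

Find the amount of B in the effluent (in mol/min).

93.9 mol/min

Conversion of D: D consumed = 0.441 × 286.5 = 126.3 mol/min = 1ξ₁ + 2ξ₂.
Selectivity: 1ξ₁ / (2ξ₂) = 2.89 → ξ₁ = 5.78 ξ₂.
Substitute: (1·5.78 + 2) ξ₂ = 126.3 → ξ₂ = 16.24 mol/min, ξ₁ = 93.87 mol/min.
Outlet amounts (n = n₀ + Σ ν·ξ):
  D: 286.5 − 1(93.87) − 2(16.24) = 160.2
  A: 1184 − 2(93.87) − 3(16.24) = 947.5
  B: 0 + 1(93.87) = 93.87
  E: 0 + 2(16.24) = 32.48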